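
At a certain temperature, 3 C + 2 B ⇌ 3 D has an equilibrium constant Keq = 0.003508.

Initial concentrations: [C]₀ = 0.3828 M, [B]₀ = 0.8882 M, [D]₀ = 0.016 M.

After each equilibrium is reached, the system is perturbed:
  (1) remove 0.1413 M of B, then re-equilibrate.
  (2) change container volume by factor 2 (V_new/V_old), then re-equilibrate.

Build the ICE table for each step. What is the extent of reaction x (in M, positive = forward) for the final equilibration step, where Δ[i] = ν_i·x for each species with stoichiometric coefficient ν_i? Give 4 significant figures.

Q₀ = 9.2560e-05 vs Keq = 0.003508 ⇒ Q<K, forward
Step 1:
                    C           B           D
  I            0.3828      0.8882       0.016
  C           -0.0324     -0.0216      0.0324
  E            0.3504      0.8666      0.0484
  solve Keq expr → x = 0.0108; check Q = 0.003508
Then remove 0.1413 M of B.
Step 2:
                    C           B           D
  I            0.3504      0.7253      0.0484
  C          0.004711    0.003141   -0.004711
  E            0.3551      0.7284     0.04368
  solve Keq expr → x = -0.00157; check Q = 0.003508
Then change container volume by factor 2 (V_new/V_old).
Step 3:
                    C           B           D
  I            0.1776      0.3642     0.02184
  C          0.007382    0.004921   -0.007382
  E            0.1849      0.3691     0.01446
  solve Keq expr → x = -0.002461; check Q = 0.003508

x = -0.002461 M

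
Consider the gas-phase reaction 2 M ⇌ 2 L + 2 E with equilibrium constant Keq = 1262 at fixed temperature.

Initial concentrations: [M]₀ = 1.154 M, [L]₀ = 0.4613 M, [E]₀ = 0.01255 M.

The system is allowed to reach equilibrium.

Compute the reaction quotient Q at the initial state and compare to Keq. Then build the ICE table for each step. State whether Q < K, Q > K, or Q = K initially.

Q₀ = 2.5168e-05 vs Keq = 1262 ⇒ Q<K, forward
Step 1:
                    M           L           E
  I             1.154      0.4613     0.01255
  C            -1.105       1.105       1.105
  E           0.04925       1.566       1.117
  solve Keq expr → x = 0.5524; check Q = 1262

Q₀ = 2.5168e-05; Q < K (proceeds forward)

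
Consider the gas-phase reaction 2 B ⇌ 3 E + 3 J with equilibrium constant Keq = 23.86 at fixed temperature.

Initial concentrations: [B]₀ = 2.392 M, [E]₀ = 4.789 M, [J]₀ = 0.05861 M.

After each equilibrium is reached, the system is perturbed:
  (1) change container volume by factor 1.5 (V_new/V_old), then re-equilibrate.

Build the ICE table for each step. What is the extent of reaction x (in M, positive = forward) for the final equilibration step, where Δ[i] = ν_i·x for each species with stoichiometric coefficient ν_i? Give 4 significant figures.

x = 0.08262 M

Q₀ = 0.003865 vs Keq = 23.86 ⇒ Q<K, forward
Step 1:
                  B         E         J
  I           2.392     4.789   0.05861
  C         -0.4932    0.7398    0.7398
  E           1.899     5.529    0.7984
  solve Keq expr → x = 0.2466; check Q = 23.86
Then change container volume by factor 1.5 (V_new/V_old).
Step 2:
                  B         E         J
  I           1.266     3.686    0.5323
  C         -0.1652    0.2479    0.2479
  E           1.101     3.934    0.7801
  solve Keq expr → x = 0.08262; check Q = 23.86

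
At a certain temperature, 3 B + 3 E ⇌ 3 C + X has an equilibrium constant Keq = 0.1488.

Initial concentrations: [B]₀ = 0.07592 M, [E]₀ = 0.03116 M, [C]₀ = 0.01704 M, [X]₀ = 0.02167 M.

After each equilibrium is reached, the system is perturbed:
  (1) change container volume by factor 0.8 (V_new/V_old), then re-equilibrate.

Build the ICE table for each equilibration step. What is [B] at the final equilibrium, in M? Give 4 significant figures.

Q₀ = 8.099 vs Keq = 0.1488 ⇒ Q>K, reverse
Step 1:
                  B         E         C         X
  I         0.07592   0.03116   0.01704   0.02167
  C        0.009949  0.009949 -0.009949 -0.003316
  E         0.08587   0.04111  0.007091   0.01835
  solve Keq expr → x = -0.003316; check Q = 0.1488
Then change container volume by factor 0.8 (V_new/V_old).
Step 2:
                  B         E         C         X
  I          0.1073   0.05139  0.008864   0.02294
  C        -0.00106  -0.00106   0.00106 3.5319e-04
  E          0.1063   0.05033  0.009924    0.0233
  solve Keq expr → x = 3.5319e-04; check Q = 0.1488

[B]_eq = 0.1063 M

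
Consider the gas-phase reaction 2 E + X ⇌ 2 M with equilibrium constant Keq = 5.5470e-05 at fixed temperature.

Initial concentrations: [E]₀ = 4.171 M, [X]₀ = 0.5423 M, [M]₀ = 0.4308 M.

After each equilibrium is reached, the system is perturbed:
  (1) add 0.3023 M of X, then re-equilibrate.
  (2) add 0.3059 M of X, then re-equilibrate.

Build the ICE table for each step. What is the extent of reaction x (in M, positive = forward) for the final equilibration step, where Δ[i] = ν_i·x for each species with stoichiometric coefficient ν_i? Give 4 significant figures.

x = 0.002346 M

Q₀ = 0.01967 vs Keq = 5.5470e-05 ⇒ Q>K, reverse
Step 1:
                  E         X         M
  Initial     4.171    0.5423    0.4308
  Change     0.4014    0.2007   -0.4014
  Equil       4.572     0.743   0.02935
  solve Keq expr → x = -0.2007; check Q = 5.5470e-05
Then add 0.3023 M of X.
Step 2:
                  E         X         M
  Initial     4.572     1.045   0.02935
  Change  -0.005377 -0.002689  0.005377
  Equil       4.567     1.043   0.03473
  solve Keq expr → x = 0.002689; check Q = 5.5470e-05
Then add 0.3059 M of X.
Step 3:
                  E         X         M
  Initial     4.567     1.349   0.03473
  Change  -0.004693 -0.002346  0.004693
  Equil       4.562     1.346   0.03943
  solve Keq expr → x = 0.002346; check Q = 5.5470e-05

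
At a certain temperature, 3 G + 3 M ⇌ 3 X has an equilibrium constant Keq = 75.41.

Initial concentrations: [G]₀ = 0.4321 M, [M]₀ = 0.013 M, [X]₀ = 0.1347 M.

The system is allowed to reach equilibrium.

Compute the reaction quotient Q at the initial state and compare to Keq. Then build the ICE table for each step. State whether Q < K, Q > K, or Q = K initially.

Q₀ = 1.3789e+04; Q > K (proceeds reverse)

Q₀ = 1.3789e+04 vs Keq = 75.41 ⇒ Q>K, reverse
Step 1:
                    G           M           X
  init         0.4321       0.013      0.1347
  Δ           0.03656     0.03656    -0.03656
  eq           0.4687     0.04956     0.09814
  solve Keq expr → x = -0.01219; check Q = 75.41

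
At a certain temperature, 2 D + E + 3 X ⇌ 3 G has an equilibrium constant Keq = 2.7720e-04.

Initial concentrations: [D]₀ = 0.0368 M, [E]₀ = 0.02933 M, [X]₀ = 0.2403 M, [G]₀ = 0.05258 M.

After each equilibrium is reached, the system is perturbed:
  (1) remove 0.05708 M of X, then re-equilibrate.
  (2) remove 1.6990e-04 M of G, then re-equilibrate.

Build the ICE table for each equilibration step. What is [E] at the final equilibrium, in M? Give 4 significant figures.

[E]_eq = 0.04649 M

Q₀ = 263.8 vs Keq = 2.7720e-04 ⇒ Q>K, reverse
Step 1:
                    D           E           X           G
  init         0.0368     0.02933      0.2403     0.05258
  Δ           0.03427     0.01714     0.05141    -0.05141
  eq          0.07107     0.04647      0.2917    0.001173
  solve Keq expr → x = -0.01714; check Q = 2.7720e-04
Then remove 0.05708 M of X.
Step 2:
                    D           E           X           G
  init        0.07107     0.04647      0.2346    0.001173
  Δ        1.5121e-04  7.5603e-05  2.2681e-04 -2.2681e-04
  eq          0.07122     0.04654      0.2349  9.4642e-04
  solve Keq expr → x = -7.5603e-05; check Q = 2.7720e-04
Then remove 1.6990e-04 M of G.
Step 3:
                    D           E           X           G
  init        0.07122     0.04654      0.2349  7.7652e-04
  Δ       -1.1190e-04 -5.5951e-05 -1.6785e-04  1.6785e-04
  eq          0.07111     0.04649      0.2347  9.4438e-04
  solve Keq expr → x = 5.5951e-05; check Q = 2.7720e-04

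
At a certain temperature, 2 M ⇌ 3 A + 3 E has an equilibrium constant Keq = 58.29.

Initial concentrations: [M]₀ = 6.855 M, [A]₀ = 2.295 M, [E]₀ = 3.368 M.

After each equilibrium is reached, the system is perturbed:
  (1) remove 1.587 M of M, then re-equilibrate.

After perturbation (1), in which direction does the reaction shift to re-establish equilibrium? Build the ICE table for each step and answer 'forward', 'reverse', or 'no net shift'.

Direction: reverse

Q₀ = 9.828 vs Keq = 58.29 ⇒ Q<K, forward
Step 1:
                    M           A           E
  Initial       6.855       2.295       3.368
  Change      -0.5622      0.8432      0.8432
  Equil         6.293       3.138       4.211
  solve Keq expr → x = 0.2811; check Q = 58.29
Then remove 1.587 M of M.
Step 2:
                    M           A           E
  Initial       4.706       3.138       4.211
  Change        0.192      -0.288      -0.288
  Equil         4.898        2.85       3.923
  solve Keq expr → x = -0.09599; check Q = 58.29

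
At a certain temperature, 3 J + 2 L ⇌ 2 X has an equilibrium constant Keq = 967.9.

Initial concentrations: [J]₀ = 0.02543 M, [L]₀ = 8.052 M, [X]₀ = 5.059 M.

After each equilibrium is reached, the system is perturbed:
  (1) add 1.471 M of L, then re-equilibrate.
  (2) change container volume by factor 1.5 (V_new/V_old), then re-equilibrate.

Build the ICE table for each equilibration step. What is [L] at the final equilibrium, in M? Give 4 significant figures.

Q₀ = 2.4004e+04 vs Keq = 967.9 ⇒ Q>K, reverse
Step 1:
                    J           L           X
  Initial     0.02543       8.052       5.059
  Change      0.04822     0.03215    -0.03215
  Equil       0.07365       8.084       5.027
  solve Keq expr → x = -0.01607; check Q = 967.9
Then add 1.471 M of L.
Step 2:
                    J           L           X
  Initial     0.07365       9.555       5.027
  Change    -0.007699   -0.005133    0.005133
  Equil       0.06595        9.55       5.032
  solve Keq expr → x = 0.002566; check Q = 967.9
Then change container volume by factor 1.5 (V_new/V_old).
Step 3:
                    J           L           X
  Initial     0.04397       6.367       3.355
  Change      0.02169     0.01446    -0.01446
  Equil       0.06566       6.381        3.34
  solve Keq expr → x = -0.007231; check Q = 967.9

[L]_eq = 6.381 M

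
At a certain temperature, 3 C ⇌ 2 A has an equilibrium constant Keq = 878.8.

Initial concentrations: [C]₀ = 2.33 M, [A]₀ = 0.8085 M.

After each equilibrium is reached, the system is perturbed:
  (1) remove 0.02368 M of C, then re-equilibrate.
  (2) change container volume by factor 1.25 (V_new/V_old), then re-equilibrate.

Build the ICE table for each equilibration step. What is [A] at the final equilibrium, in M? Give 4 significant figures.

Q₀ = 0.05168 vs Keq = 878.8 ⇒ Q<K, forward
Step 1:
                    C           A
  init           2.33      0.8085
  Δ            -2.151       1.434
  eq           0.1789       2.243
  solve Keq expr → x = 0.717; check Q = 878.8
Then remove 0.02368 M of C.
Step 2:
                    C           A
  init         0.1552       2.243
  Δ           0.02287    -0.01525
  eq           0.1781       2.227
  solve Keq expr → x = -0.007623; check Q = 878.8
Then change container volume by factor 1.25 (V_new/V_old).
Step 3:
                    C           A
  init         0.1424       1.782
  Δ           0.01059   -0.007062
  eq            0.153       1.775
  solve Keq expr → x = -0.003531; check Q = 878.8

[A]_eq = 1.775 M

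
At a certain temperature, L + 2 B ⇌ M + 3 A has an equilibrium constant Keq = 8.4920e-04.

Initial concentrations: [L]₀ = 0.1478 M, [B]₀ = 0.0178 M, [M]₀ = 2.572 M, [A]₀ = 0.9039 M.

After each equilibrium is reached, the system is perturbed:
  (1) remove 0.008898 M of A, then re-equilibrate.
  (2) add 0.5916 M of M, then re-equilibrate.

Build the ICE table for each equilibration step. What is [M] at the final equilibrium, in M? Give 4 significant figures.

[M]_eq = 2.877 M

Q₀ = 4.0562e+04 vs Keq = 8.4920e-04 ⇒ Q>K, reverse
Step 1:
                  L         B         M         A
  Initial    0.1478    0.0178     2.572    0.9039
  Change     0.2884    0.5769   -0.2884   -0.8653
  Equil      0.4362    0.5947     2.284   0.03857
  solve Keq expr → x = -0.2884; check Q = 8.4920e-04
Then remove 0.008898 M of A.
Step 2:
                  L         B         M         A
  Initial    0.4362    0.5947     2.284   0.02967
  Change  -0.002851 -0.005701  0.002851  0.008552
  Equil      0.4334     0.589     2.286   0.03822
  solve Keq expr → x = 0.002851; check Q = 8.4920e-04
Then add 0.5916 M of M.
Step 3:
                  L         B         M         A
  Initial    0.4334     0.589     2.878   0.03822
  Change  9.0704e-04  0.001814 -9.0704e-04 -0.002721
  Equil      0.4343    0.5908     2.877    0.0355
  solve Keq expr → x = -9.0704e-04; check Q = 8.4920e-04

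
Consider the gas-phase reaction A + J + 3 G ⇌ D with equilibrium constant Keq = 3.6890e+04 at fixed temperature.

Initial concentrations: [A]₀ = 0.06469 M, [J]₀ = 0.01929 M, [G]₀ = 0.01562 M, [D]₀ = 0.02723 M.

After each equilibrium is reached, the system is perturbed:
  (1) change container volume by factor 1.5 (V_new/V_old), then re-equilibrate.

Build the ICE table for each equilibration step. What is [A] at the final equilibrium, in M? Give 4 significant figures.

Q₀ = 5.7258e+06 vs Keq = 3.6890e+04 ⇒ Q>K, reverse
Step 1:
                    A           J           G           D
  Initial     0.06469     0.01929     0.01562     0.02723
  Change      0.01279     0.01279     0.03838    -0.01279
  Equil       0.07748     0.03208       0.054     0.01444
  solve Keq expr → x = -0.01279; check Q = 3.6890e+04
Then change container volume by factor 1.5 (V_new/V_old).
Step 2:
                    A           J           G           D
  Initial     0.05165     0.02139       0.036    0.009625
  Change     0.003942    0.003942     0.01183   -0.003942
  Equil        0.0556     0.02533     0.04782    0.005683
  solve Keq expr → x = -0.003942; check Q = 3.6890e+04

[A]_eq = 0.0556 M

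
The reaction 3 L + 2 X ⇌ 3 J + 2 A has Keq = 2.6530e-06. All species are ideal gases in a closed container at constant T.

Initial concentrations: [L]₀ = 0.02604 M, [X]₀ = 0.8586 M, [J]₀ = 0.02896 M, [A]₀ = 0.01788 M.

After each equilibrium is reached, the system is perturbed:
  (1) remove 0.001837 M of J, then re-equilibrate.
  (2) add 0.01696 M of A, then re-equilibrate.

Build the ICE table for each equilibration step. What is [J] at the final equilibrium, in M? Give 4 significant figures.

Q₀ = 5.9652e-04 vs Keq = 2.6530e-06 ⇒ Q>K, reverse
Step 1:
                   L          X          J          A
  Initial    0.02604     0.8586    0.02896    0.01788
  Change     0.01543    0.01029   -0.01543   -0.01029
  Equil      0.04147     0.8689    0.01353   0.007594
  solve Keq expr → x = -0.005143; check Q = 2.6530e-06
Then remove 0.001837 M of J.
Step 2:
                   L          X          J          A
  Initial    0.04147     0.8689    0.01169   0.007594
  Change  -8.9160e-04 -5.9440e-04 8.9160e-04 5.9440e-04
  Equil      0.04058     0.8683    0.01259   0.008188
  solve Keq expr → x = 2.9720e-04; check Q = 2.6530e-06
Then add 0.01696 M of A.
Step 3:
                   L          X          J          A
  Initial    0.04058     0.8683    0.01259    0.02515
  Change     0.00516    0.00344   -0.00516   -0.00344
  Equil      0.04574     0.8717   0.007425    0.02171
  solve Keq expr → x = -0.00172; check Q = 2.6530e-06

[J]_eq = 0.007425 M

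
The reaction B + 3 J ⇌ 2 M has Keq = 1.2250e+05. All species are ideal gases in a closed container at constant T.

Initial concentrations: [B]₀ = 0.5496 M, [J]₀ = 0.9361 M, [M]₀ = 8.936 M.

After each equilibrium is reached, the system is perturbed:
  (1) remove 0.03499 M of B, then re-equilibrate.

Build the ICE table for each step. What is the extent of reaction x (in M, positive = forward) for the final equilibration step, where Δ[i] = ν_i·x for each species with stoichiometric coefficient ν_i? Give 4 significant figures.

x = -0.001919 M

Q₀ = 177.1 vs Keq = 1.2250e+05 ⇒ Q<K, forward
Step 1:
                   B          J          M
  init        0.5496     0.9361      8.936
  Δ          -0.2663    -0.7989     0.5326
  eq          0.2833     0.1372      9.469
  solve Keq expr → x = 0.2663; check Q = 1.2250e+05
Then remove 0.03499 M of B.
Step 2:
                   B          J          M
  init        0.2483     0.1372      9.469
  Δ         0.001919   0.005758  -0.003838
  eq          0.2502      0.143      9.465
  solve Keq expr → x = -0.001919; check Q = 1.2250e+05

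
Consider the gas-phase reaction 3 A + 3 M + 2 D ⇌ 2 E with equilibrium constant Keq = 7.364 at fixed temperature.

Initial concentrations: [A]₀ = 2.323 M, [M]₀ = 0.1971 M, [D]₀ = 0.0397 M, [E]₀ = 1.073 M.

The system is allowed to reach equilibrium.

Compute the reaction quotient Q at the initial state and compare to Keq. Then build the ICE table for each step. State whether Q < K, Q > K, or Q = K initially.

Q₀ = 7610 vs Keq = 7.364 ⇒ Q>K, reverse
Step 1:
                  A         M         D         E
  Initial     2.323    0.1971    0.0397     1.073
  Change     0.2857    0.2857    0.1904   -0.1904
  Equil       2.609    0.4828    0.2301    0.8826
  solve Keq expr → x = -0.09522; check Q = 7.364

Q₀ = 7610; Q > K (proceeds reverse)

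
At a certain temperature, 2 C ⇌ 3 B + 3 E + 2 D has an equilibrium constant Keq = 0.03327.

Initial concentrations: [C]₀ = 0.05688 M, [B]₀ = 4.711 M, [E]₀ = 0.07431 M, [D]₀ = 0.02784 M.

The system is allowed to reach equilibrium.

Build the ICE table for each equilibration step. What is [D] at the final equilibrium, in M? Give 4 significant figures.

[D]_eq = 0.03524 M

Q₀ = 0.01028 vs Keq = 0.03327 ⇒ Q<K, forward
Step 1:
                  C         B         E         D
  Initial   0.05688     4.711   0.07431   0.02784
  Change  -0.007399    0.0111    0.0111  0.007399
  Equil     0.04948     4.722   0.08541   0.03524
  solve Keq expr → x = 0.003699; check Q = 0.03327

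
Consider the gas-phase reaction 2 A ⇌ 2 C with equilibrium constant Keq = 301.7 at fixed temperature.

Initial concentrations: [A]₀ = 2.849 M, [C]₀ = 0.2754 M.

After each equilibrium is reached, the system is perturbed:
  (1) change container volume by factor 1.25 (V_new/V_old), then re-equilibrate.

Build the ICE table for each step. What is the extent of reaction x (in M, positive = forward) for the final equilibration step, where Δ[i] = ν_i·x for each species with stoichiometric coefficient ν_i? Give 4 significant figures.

x = 0 M

Q₀ = 0.009344 vs Keq = 301.7 ⇒ Q<K, forward
Step 1:
                   A          C
  init         2.849     0.2754
  Δ           -2.679      2.679
  eq          0.1701      2.954
  solve Keq expr → x = 1.339; check Q = 301.7
Then change container volume by factor 1.25 (V_new/V_old).
Step 2:
                   A          C
  init        0.1361      2.363
  Δ                0          0
  eq          0.1361      2.363
  solve Keq expr → x = 0; check Q = 301.7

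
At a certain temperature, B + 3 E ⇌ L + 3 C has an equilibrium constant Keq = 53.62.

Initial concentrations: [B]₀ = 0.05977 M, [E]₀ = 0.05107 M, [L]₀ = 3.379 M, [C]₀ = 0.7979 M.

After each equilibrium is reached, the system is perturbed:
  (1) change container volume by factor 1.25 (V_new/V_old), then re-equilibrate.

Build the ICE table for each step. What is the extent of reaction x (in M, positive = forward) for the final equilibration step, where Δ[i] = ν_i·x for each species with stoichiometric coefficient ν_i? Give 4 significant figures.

Q₀ = 2.1560e+05 vs Keq = 53.62 ⇒ Q>K, reverse
Step 1:
                  B         E         L         C
  I         0.05977   0.05107     3.379    0.7979
  C          0.1018    0.3053   -0.1018   -0.3053
  E          0.1615    0.3563     3.277    0.4926
  solve Keq expr → x = -0.1018; check Q = 53.62
Then change container volume by factor 1.25 (V_new/V_old).
Step 2:
                  B         E         L         C
  I          0.1292    0.2851     2.622    0.3941
  C               0         0         0         0
  E          0.1292    0.2851     2.622    0.3941
  solve Keq expr → x = 0; check Q = 53.62

x = 0 M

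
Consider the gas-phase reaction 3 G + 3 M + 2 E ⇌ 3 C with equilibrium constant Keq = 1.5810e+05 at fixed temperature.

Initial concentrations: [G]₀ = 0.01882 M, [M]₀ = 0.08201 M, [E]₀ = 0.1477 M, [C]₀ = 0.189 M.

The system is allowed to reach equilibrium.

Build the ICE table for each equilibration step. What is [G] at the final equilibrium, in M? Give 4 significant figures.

Q₀ = 8.4172e+07 vs Keq = 1.5810e+05 ⇒ Q>K, reverse
Step 1:
                   G          M          E          C
  Initial    0.01882    0.08201     0.1477      0.189
  Change     0.04618    0.04618    0.03079   -0.04618
  Equil        0.065     0.1282     0.1785     0.1428
  solve Keq expr → x = -0.01539; check Q = 1.5810e+05

[G]_eq = 0.065 M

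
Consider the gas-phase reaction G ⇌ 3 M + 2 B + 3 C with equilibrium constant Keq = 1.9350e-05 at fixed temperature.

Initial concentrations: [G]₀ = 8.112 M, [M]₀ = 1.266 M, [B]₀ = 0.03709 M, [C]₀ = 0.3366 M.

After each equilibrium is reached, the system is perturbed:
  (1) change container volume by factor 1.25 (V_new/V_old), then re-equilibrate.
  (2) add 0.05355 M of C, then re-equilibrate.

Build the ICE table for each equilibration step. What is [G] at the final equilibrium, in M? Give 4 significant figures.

[G]_eq = 6.479 M

Q₀ = 1.3123e-05 vs Keq = 1.9350e-05 ⇒ Q<K, forward
Step 1:
                    G           M           B           C
  Initial       8.112       1.266     0.03709      0.3366
  Change    -0.002902    0.008707    0.005805    0.008707
  Equil         8.109       1.275     0.04289      0.3453
  solve Keq expr → x = 0.002902; check Q = 1.9350e-05
Then change container volume by factor 1.25 (V_new/V_old).
Step 2:
                    G           M           B           C
  Initial       6.487        1.02     0.03432      0.2762
  Change     -0.01227      0.0368     0.02453      0.0368
  Equil         6.475       1.057     0.05885       0.313
  solve Keq expr → x = 0.01227; check Q = 1.9350e-05
Then add 0.05355 M of C.
Step 3:
                    G           M           B           C
  Initial       6.475       1.057     0.05885      0.3666
  Change     0.004412    -0.01324   -0.008824    -0.01324
  Equil         6.479       1.043     0.05002      0.3534
  solve Keq expr → x = -0.004412; check Q = 1.9350e-05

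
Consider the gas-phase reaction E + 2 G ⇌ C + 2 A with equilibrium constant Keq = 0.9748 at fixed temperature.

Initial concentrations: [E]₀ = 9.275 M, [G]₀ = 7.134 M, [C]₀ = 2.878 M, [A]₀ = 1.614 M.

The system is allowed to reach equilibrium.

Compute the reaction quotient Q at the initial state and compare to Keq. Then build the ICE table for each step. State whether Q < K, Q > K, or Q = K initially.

Q₀ = 0.01588; Q < K (proceeds forward)

Q₀ = 0.01588 vs Keq = 0.9748 ⇒ Q<K, forward
Step 1:
                  E         G         C         A
  Initial     9.275     7.134     2.878     1.614
  Change      -1.65    -3.299      1.65     3.299
  Equil       7.625     3.835     4.528     4.913
  solve Keq expr → x = 1.65; check Q = 0.9748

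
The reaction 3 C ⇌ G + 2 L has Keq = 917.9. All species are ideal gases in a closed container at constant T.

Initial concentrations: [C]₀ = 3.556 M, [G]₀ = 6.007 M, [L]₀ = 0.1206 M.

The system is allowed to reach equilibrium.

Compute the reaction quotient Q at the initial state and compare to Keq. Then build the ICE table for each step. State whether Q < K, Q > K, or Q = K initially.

Q₀ = 0.001943; Q < K (proceeds forward)

Q₀ = 0.001943 vs Keq = 917.9 ⇒ Q<K, forward
Step 1:
                    C           G           L
  init          3.556       6.007      0.1206
  Δ            -3.215       1.072       2.144
  eq           0.3407       7.079       2.264
  solve Keq expr → x = 1.072; check Q = 917.9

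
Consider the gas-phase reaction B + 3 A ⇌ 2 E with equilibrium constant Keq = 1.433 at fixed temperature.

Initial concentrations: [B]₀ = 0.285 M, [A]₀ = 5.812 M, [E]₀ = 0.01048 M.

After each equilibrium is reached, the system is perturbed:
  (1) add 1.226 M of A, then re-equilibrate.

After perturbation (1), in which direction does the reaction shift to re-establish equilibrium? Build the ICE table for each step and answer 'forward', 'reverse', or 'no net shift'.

Q₀ = 1.9629e-06 vs Keq = 1.433 ⇒ Q<K, forward
Step 1:
                  B         A         E
  Initial     0.285     5.812   0.01048
  Change    -0.2831   -0.8493    0.5662
  Equil    0.001899     4.963    0.5767
  solve Keq expr → x = 0.2831; check Q = 1.433
Then add 1.226 M of A.
Step 2:
                  B         A         E
  Initial  0.001899     6.189    0.5767
  Change  -9.1216e-04 -0.002736  0.001824
  Equil   9.8662e-04     6.186    0.5785
  solve Keq expr → x = 9.1216e-04; check Q = 1.433

Direction: forward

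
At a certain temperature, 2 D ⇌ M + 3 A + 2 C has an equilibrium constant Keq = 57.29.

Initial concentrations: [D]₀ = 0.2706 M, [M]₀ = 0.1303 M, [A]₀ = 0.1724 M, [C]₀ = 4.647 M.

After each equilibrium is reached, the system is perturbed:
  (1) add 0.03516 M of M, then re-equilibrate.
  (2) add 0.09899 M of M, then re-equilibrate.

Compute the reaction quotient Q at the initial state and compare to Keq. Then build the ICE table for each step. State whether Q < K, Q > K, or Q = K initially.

Q₀ = 0.1969 vs Keq = 57.29 ⇒ Q<K, forward
Step 1:
                   D          M          A          C
  I           0.2706     0.1303     0.1724      4.647
  C          -0.1816     0.0908     0.2724     0.1816
  E          0.08899     0.2211     0.4448      4.829
  solve Keq expr → x = 0.0908; check Q = 57.29
Then add 0.03516 M of M.
Step 2:
                   D          M          A          C
  I          0.08899     0.2563     0.4448      4.829
  C         0.004276  -0.002138  -0.006414  -0.004276
  E          0.09327     0.2541     0.4384      4.824
  solve Keq expr → x = -0.002138; check Q = 57.29
Then add 0.09899 M of M.
Step 3:
                   D          M          A          C
  I          0.09327     0.3531     0.4384      4.824
  C          0.01008  -0.005038   -0.01511   -0.01008
  E           0.1033     0.3481     0.4233      4.814
  solve Keq expr → x = -0.005038; check Q = 57.29

Q₀ = 0.1969; Q < K (proceeds forward)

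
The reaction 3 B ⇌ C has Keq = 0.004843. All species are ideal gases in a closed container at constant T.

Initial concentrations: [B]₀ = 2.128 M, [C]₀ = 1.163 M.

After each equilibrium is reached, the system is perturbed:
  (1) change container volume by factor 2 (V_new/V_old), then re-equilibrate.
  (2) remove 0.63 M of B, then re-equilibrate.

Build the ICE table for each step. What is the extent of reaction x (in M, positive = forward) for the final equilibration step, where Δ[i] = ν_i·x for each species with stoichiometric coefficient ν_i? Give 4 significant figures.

x = -0.03971 M

Q₀ = 0.1207 vs Keq = 0.004843 ⇒ Q>K, reverse
Step 1:
                    B           C
  Initial       2.128       1.163
  Change        2.261     -0.7536
  Equil         4.389      0.4094
  solve Keq expr → x = -0.7536; check Q = 0.004843
Then change container volume by factor 2 (V_new/V_old).
Step 2:
                    B           C
  Initial       2.194      0.2047
  Change       0.3693     -0.1231
  Equil         2.564      0.0816
  solve Keq expr → x = -0.1231; check Q = 0.004843
Then remove 0.63 M of B.
Step 3:
                    B           C
  Initial       1.934      0.0816
  Change       0.1191    -0.03971
  Equil         2.053      0.0419
  solve Keq expr → x = -0.03971; check Q = 0.004843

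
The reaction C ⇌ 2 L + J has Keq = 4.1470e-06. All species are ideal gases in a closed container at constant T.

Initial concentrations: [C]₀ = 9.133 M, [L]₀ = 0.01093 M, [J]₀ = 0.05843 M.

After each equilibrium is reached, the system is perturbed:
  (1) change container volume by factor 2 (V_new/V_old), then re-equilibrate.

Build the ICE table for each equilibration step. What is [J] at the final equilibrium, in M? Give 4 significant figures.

Q₀ = 7.6430e-07 vs Keq = 4.1470e-06 ⇒ Q<K, forward
Step 1:
                  C         L         J
  Initial     9.133   0.01093   0.05843
  Change  -0.006598    0.0132  0.006598
  Equil       9.126   0.02413   0.06503
  solve Keq expr → x = 0.006598; check Q = 4.1470e-06
Then change container volume by factor 2 (V_new/V_old).
Step 2:
                  C         L         J
  Initial     4.563   0.01206   0.03251
  Change  -0.005167   0.01033  0.005167
  Equil       4.558    0.0224   0.03768
  solve Keq expr → x = 0.005167; check Q = 4.1470e-06

[J]_eq = 0.03768 M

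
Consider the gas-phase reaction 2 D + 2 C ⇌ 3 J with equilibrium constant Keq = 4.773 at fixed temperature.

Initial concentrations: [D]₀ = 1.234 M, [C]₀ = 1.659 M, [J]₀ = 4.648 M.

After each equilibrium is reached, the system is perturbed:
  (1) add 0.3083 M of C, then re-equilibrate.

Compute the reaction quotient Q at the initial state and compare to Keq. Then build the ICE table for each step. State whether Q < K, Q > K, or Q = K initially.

Q₀ = 23.96 vs Keq = 4.773 ⇒ Q>K, reverse
Step 1:
                    D           C           J
  Initial       1.234       1.659       4.648
  Change       0.4625      0.4625     -0.6938
  Equil         1.697       2.122       3.954
  solve Keq expr → x = -0.2313; check Q = 4.773
Then add 0.3083 M of C.
Step 2:
                    D           C           J
  Initial       1.697        2.43       3.954
  Change     -0.08567    -0.08567      0.1285
  Equil         1.611       2.344       4.083
  solve Keq expr → x = 0.04284; check Q = 4.773

Q₀ = 23.96; Q > K (proceeds reverse)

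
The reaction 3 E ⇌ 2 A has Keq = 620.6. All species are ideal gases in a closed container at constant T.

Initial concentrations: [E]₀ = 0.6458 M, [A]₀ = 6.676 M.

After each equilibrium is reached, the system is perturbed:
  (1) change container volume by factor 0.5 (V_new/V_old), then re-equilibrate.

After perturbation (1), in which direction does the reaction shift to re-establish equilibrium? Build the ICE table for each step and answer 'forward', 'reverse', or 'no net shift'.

Direction: forward

Q₀ = 165.5 vs Keq = 620.6 ⇒ Q<K, forward
Step 1:
                   E          A
  init        0.6458      6.676
  Δ           -0.224     0.1493
  eq          0.4218      6.825
  solve Keq expr → x = 0.07465; check Q = 620.6
Then change container volume by factor 0.5 (V_new/V_old).
Step 2:
                   E          A
  init        0.8437      13.65
  Δ          -0.1703     0.1136
  eq          0.6733      13.76
  solve Keq expr → x = 0.05678; check Q = 620.6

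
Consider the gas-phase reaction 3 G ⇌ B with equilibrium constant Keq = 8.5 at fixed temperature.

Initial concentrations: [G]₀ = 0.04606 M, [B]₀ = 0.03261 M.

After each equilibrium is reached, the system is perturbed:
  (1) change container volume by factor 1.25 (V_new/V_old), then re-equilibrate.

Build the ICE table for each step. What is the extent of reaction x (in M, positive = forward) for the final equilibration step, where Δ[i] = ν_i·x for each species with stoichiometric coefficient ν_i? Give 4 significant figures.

Q₀ = 333.7 vs Keq = 8.5 ⇒ Q>K, reverse
Step 1:
                    G           B
  Initial     0.04606     0.03261
  Change      0.06391     -0.0213
  Equil          0.11     0.01131
  solve Keq expr → x = -0.0213; check Q = 8.5
Then change container volume by factor 1.25 (V_new/V_old).
Step 2:
                    G           B
  Initial     0.08798    0.009044
  Change      0.00598   -0.001993
  Equil       0.09396    0.007051
  solve Keq expr → x = -0.001993; check Q = 8.5

x = -0.001993 M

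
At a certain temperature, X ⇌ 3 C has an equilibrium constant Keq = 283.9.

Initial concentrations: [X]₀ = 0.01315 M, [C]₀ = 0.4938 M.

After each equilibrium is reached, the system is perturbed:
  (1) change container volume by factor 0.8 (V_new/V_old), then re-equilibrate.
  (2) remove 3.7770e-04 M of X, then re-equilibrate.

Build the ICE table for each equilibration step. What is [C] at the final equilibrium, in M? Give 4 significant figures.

Q₀ = 9.156 vs Keq = 283.9 ⇒ Q<K, forward
Step 1:
                    X           C
  init        0.01315      0.4938
  Δ          -0.01262     0.03786
  eq       5.2935e-04      0.5317
  solve Keq expr → x = 0.01262; check Q = 283.9
Then change container volume by factor 0.8 (V_new/V_old).
Step 2:
                    X           C
  init     6.6169e-04      0.6646
  Δ        3.6707e-04   -0.001101
  eq         0.001029      0.6635
  solve Keq expr → x = -3.6707e-04; check Q = 283.9
Then remove 3.7770e-04 M of X.
Step 3:
                    X           C
  init     6.5105e-04      0.6635
  Δ        3.7251e-04   -0.001118
  eq         0.001024      0.6624
  solve Keq expr → x = -3.7251e-04; check Q = 283.9

[C]_eq = 0.6624 M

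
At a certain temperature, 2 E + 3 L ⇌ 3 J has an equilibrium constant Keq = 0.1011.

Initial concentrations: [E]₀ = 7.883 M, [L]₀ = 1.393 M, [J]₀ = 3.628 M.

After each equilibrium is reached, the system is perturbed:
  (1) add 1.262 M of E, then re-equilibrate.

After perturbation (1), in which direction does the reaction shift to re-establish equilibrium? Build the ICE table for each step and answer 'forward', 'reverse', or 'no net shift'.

Q₀ = 0.2843 vs Keq = 0.1011 ⇒ Q>K, reverse
Step 1:
                    E           L           J
  I             7.883       1.393       3.628
  C             0.233      0.3496     -0.3496
  E             8.116       1.743       3.278
  solve Keq expr → x = -0.1165; check Q = 0.1011
Then add 1.262 M of E.
Step 2:
                    E           L           J
  I             9.378       1.743       3.278
  C          -0.06838     -0.1026      0.1026
  E              9.31        1.64       3.381
  solve Keq expr → x = 0.03419; check Q = 0.1011

Direction: forward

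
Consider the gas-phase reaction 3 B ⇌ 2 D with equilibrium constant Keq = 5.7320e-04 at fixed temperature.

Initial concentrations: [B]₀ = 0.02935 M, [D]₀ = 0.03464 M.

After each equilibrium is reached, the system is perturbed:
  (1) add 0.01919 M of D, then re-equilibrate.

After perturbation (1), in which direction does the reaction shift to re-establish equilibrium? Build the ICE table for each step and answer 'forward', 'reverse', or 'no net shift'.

Direction: reverse

Q₀ = 47.46 vs Keq = 5.7320e-04 ⇒ Q>K, reverse
Step 1:
                   B          D
  Initial    0.02935    0.03464
  Change     0.05114   -0.03409
  Equil      0.08049 5.4672e-04
  solve Keq expr → x = -0.01705; check Q = 5.7320e-04
Then add 0.01919 M of D.
Step 2:
                   B          D
  Initial    0.08049    0.01974
  Change     0.02832   -0.01888
  Equil       0.1088 8.5928e-04
  solve Keq expr → x = -0.009439; check Q = 5.7320e-04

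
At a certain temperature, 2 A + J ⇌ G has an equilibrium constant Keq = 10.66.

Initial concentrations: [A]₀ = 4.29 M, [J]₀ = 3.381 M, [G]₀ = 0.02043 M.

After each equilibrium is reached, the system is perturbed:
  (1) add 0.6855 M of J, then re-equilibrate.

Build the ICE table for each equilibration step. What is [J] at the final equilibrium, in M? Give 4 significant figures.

[J]_eq = 2.072 M

Q₀ = 3.2833e-04 vs Keq = 10.66 ⇒ Q<K, forward
Step 1:
                    A           J           G
  I              4.29       3.381     0.02043
  C            -3.928      -1.964       1.964
  E            0.3624       1.417       1.984
  solve Keq expr → x = 1.964; check Q = 10.66
Then add 0.6855 M of J.
Step 2:
                    A           J           G
  I            0.3624       2.103       1.984
  C          -0.06045    -0.03022     0.03022
  E             0.302       2.072       2.014
  solve Keq expr → x = 0.03022; check Q = 10.66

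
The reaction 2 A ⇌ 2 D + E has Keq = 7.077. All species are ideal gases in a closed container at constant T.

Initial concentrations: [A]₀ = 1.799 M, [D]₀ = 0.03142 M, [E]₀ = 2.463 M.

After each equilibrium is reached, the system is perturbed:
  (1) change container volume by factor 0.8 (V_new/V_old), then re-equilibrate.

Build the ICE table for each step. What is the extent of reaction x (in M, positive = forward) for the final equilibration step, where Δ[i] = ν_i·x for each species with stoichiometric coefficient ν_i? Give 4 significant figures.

x = -0.02971 M

Q₀ = 7.5130e-04 vs Keq = 7.077 ⇒ Q<K, forward
Step 1:
                  A         D         E
  init        1.799   0.03142     2.463
  Δ          -1.077     1.077    0.5385
  eq         0.7219     1.109     3.002
  solve Keq expr → x = 0.5385; check Q = 7.077
Then change container volume by factor 0.8 (V_new/V_old).
Step 2:
                  A         D         E
  init       0.9024     1.386     3.752
  Δ         0.05942  -0.05942  -0.02971
  eq         0.9618     1.326     3.722
  solve Keq expr → x = -0.02971; check Q = 7.077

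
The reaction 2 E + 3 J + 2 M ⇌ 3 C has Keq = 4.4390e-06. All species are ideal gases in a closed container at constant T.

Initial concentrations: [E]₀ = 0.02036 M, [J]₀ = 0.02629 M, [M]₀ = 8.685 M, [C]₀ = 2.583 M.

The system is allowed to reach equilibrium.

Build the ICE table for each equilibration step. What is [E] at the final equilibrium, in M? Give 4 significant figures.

Q₀ = 3.0332e+07 vs Keq = 4.4390e-06 ⇒ Q>K, reverse
Step 1:
                   E          J          M          C
  Initial    0.02036    0.02629      8.685      2.583
  Change       1.557      2.335      1.557     -2.335
  Equil        1.577      2.361      10.24      0.248
  solve Keq expr → x = -0.7783; check Q = 4.4390e-06

[E]_eq = 1.577 M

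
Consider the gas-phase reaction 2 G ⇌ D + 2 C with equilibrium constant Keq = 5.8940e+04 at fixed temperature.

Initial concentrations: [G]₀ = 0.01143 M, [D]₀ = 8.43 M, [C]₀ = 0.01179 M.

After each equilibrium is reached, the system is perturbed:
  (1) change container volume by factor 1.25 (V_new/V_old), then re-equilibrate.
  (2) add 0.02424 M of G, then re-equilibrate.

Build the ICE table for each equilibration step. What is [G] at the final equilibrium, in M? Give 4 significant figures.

[G]_eq = 4.5369e-04 M

Q₀ = 8.969 vs Keq = 5.8940e+04 ⇒ Q<K, forward
Step 1:
                  G         D         C
  init      0.01143      8.43   0.01179
  Δ        -0.01116  0.005578   0.01116
  eq      2.7450e-04     8.436   0.02295
  solve Keq expr → x = 0.005578; check Q = 5.8940e+04
Then change container volume by factor 1.25 (V_new/V_old).
Step 2:
                  G         D         C
  init    2.1960e-04     6.748   0.01836
  Δ       -2.2939e-05 1.1469e-05 2.2939e-05
  eq      1.9667e-04     6.748   0.01838
  solve Keq expr → x = 1.1469e-05; check Q = 5.8940e+04
Then add 0.02424 M of G.
Step 3:
                  G         D         C
  init      0.02444     6.748   0.01838
  Δ        -0.02398   0.01199   0.02398
  eq      4.5369e-04      6.76   0.04236
  solve Keq expr → x = 0.01199; check Q = 5.8940e+04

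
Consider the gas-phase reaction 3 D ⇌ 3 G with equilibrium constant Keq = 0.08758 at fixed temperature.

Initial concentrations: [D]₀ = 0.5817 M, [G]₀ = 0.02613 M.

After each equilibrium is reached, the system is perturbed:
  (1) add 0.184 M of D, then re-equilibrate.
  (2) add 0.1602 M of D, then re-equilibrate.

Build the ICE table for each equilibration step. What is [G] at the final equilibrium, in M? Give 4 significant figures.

Q₀ = 9.0640e-05 vs Keq = 0.08758 ⇒ Q<K, forward
Step 1:
                   D          G
  Initial     0.5817    0.02613
  Change     -0.1608     0.1608
  Equil       0.4209     0.1869
  solve Keq expr → x = 0.0536; check Q = 0.08758
Then add 0.184 M of D.
Step 2:
                   D          G
  Initial     0.6049     0.1869
  Change    -0.05658    0.05658
  Equil       0.5483     0.2435
  solve Keq expr → x = 0.01886; check Q = 0.08758
Then add 0.1602 M of D.
Step 3:
                   D          G
  Initial     0.7085     0.2435
  Change    -0.04926    0.04926
  Equil       0.6593     0.2928
  solve Keq expr → x = 0.01642; check Q = 0.08758

[G]_eq = 0.2928 M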